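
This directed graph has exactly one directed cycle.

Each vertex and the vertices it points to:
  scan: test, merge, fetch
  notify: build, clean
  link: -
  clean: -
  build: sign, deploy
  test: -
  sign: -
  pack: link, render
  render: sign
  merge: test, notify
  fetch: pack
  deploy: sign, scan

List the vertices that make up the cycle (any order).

scan, build, merge, deploy, notify

DFS with gray/black marking from scan:
scan gray
  test gray
  test black
  merge gray
    merge→test: test black — skip
    notify gray
      build gray
        sign gray
        sign black
        deploy gray
          deploy→sign: sign black — skip
          deploy→scan: scan is gray → back edge
Back edge closes the cycle scan → merge → notify → build → deploy → scan; its vertices are {scan, build, merge, deploy, notify}.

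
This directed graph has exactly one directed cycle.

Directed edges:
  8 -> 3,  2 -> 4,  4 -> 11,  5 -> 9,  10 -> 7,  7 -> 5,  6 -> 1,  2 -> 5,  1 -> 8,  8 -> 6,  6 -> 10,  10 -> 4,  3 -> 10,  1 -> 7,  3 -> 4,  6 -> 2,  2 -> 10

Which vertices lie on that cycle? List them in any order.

1, 6, 8

DFS with gray/black marking from 6:
6 gray
  1 gray
    7 gray
      5 gray
        9 gray
        9 black
      5 black
    7 black
    8 gray
      3 gray
        4 gray
          11 gray
          11 black
        4 black
        10 gray
          10→4: 4 black — skip
          10→7: 7 black — skip
        10 black
      3 black
      8→6: 6 is gray → back edge
Back edge closes the cycle 6 → 1 → 8 → 6; its vertices are {1, 6, 8}.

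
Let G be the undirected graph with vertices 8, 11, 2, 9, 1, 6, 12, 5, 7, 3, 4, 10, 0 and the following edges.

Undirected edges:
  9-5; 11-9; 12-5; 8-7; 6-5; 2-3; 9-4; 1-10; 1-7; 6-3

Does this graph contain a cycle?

DFS, tracking each vertex's parent; an edge to a visited non-parent vertex closes a cycle.
Start from 4:
visit 4 (parent –)
  visit 9 (parent 4)
    9–4: parent, skip
    visit 5 (parent 9)
      visit 12 (parent 5)
        12–5: parent, skip
      visit 6 (parent 5)
        6–5: parent, skip
        visit 3 (parent 6)
          visit 2 (parent 3)
            2–3: parent, skip
          3–6: parent, skip
      5–9: parent, skip
    visit 11 (parent 9)
      11–9: parent, skip
visit 8 (parent –)
  visit 7 (parent 8)
    visit 1 (parent 7)
      visit 10 (parent 1)
        10–1: parent, skip
      1–7: parent, skip
    7–8: parent, skip
visit 0 (parent –)
No non-parent visited neighbor found — the graph is a forest.

No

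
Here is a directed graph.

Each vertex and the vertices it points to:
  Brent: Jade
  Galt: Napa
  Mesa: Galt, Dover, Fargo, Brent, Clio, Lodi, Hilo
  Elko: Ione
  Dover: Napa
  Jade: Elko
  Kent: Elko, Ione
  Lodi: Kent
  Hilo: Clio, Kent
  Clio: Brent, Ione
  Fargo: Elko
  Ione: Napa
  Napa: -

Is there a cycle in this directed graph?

DFS with white/gray/black marking, starting from Elko:
Elko gray
  Ione gray
    Napa gray
    Napa black
  Ione black
Elko black
Brent gray
  Jade gray
    Jade→Elko: Elko black — skip
  Jade black
Brent black
Galt gray
  Galt→Napa: Napa black — skip
Galt black
Mesa gray
  Mesa→Galt: Galt black — skip
  Dover gray
    Dover→Napa: Napa black — skip
  Dover black
  Fargo gray
    Fargo→Elko: Elko black — skip
  Fargo black
  Mesa→Brent: Brent black — skip
  Clio gray
    Clio→Brent: Brent black — skip
    Clio→Ione: Ione black — skip
  Clio black
  Lodi gray
    Kent gray
      Kent→Elko: Elko black — skip
      Kent→Ione: Ione black — skip
    Kent black
  Lodi black
  Hilo gray
    Hilo→Clio: Clio black — skip
    Hilo→Kent: Kent black — skip
  Hilo black
Mesa black
Every edge goes to a white or black vertex — no back edge, so the graph is acyclic.

No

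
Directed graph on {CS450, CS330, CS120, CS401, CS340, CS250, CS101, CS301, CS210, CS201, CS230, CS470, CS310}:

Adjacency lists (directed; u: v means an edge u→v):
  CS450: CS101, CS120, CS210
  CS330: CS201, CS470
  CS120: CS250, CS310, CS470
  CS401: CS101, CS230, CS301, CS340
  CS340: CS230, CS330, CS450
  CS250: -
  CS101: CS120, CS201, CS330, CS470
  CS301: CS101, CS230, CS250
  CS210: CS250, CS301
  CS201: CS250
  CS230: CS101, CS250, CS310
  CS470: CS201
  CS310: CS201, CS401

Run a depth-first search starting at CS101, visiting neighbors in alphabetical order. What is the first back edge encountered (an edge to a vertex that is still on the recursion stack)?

CS401->CS101

DFS from CS101 (visiting neighbors in alphabetical order); mark gray on enter, black on exit:
CS101 gray
  CS120 gray
    CS250 gray
    CS250 black
    CS310 gray
      CS201 gray
        CS201→CS250: CS250 black — skip
      CS201 black
      CS401 gray
        CS401→CS101: CS101 is gray → back edge
First back edge: CS401 → CS101.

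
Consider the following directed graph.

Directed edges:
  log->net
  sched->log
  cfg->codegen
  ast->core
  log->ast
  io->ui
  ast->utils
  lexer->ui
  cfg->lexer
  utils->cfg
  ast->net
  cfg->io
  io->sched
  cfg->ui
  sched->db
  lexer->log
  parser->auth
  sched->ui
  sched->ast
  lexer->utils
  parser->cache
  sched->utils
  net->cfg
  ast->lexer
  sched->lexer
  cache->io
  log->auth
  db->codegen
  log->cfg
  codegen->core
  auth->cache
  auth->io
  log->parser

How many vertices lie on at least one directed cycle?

A vertex is on a directed cycle iff it belongs to a strongly connected component of size ≥ 2 (or has a self-loop).
The vertices on cycles are {io, ast, cfg, log, net, auth, cache, lexer, sched, utils, parser} — 11 in total.

11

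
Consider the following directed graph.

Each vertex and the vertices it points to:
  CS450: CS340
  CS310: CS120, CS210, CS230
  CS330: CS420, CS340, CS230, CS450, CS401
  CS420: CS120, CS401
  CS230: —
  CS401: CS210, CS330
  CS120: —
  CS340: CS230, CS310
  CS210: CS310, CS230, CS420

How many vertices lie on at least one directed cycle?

A vertex is on a directed cycle iff it belongs to a strongly connected component of size ≥ 2 (or has a self-loop).
The vertices on cycles are {CS210, CS310, CS330, CS340, CS401, CS420, CS450} — 7 in total.

7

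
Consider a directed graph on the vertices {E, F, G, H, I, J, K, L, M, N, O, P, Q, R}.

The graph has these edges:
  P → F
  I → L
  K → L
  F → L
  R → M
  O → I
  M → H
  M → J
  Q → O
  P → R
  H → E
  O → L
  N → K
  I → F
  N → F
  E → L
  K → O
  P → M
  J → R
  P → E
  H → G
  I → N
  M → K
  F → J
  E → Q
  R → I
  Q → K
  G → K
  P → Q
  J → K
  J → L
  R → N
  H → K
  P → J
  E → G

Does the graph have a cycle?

Yes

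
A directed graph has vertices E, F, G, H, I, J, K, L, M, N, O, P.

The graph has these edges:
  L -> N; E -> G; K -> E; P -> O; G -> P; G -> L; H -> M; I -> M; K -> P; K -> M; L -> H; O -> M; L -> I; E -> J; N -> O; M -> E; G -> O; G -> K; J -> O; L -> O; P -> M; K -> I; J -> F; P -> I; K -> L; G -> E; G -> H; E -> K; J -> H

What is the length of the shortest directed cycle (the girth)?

2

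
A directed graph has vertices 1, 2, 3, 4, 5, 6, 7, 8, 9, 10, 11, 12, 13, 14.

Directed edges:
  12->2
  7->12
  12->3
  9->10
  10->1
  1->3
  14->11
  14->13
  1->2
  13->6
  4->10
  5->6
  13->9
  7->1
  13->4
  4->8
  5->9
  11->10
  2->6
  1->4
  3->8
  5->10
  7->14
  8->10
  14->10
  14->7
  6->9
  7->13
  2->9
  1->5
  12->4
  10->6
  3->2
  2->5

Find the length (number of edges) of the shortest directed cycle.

For each vertex v, BFS finds the shortest path from v back to v.
The shortest such closed walk is 14 → 7 → 14, length 2.

2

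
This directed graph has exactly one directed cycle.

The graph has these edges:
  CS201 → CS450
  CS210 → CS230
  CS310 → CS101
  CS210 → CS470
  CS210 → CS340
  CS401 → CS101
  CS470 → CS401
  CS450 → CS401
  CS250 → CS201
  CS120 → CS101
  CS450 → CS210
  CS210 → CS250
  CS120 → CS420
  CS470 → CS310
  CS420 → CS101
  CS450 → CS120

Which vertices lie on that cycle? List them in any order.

CS201, CS210, CS250, CS450

DFS with gray/black marking from CS450:
CS450 gray
  CS401 gray
    CS101 gray
    CS101 black
  CS401 black
  CS120 gray
    CS120→CS101: CS101 black — skip
    CS420 gray
      CS420→CS101: CS101 black — skip
    CS420 black
  CS120 black
  CS210 gray
    CS230 gray
    CS230 black
    CS250 gray
      CS201 gray
        CS201→CS450: CS450 is gray → back edge
Back edge closes the cycle CS450 → CS210 → CS250 → CS201 → CS450; its vertices are {CS201, CS210, CS250, CS450}.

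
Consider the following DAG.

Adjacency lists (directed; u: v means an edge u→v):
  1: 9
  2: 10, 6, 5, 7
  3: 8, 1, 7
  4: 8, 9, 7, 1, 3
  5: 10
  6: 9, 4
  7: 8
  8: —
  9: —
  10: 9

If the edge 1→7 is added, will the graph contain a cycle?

No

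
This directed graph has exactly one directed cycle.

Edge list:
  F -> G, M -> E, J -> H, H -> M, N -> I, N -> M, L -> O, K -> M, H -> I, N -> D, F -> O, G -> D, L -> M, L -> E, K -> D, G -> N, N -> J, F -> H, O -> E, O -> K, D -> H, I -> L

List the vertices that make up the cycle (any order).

D, H, I, K, L, O

DFS with gray/black marking from O:
O gray
  K gray
    M gray
      E gray
      E black
    M black
    D gray
      H gray
        H→M: M black — skip
        I gray
          L gray
            L→M: M black — skip
            L→E: E black — skip
            L→O: O is gray → back edge
Back edge closes the cycle O → K → D → H → I → L → O; its vertices are {D, H, I, K, L, O}.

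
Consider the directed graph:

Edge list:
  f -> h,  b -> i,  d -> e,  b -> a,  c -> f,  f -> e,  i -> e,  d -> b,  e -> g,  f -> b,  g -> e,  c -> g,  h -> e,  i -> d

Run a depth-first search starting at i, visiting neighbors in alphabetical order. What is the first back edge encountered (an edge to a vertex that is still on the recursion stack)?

DFS from i (visiting neighbors in alphabetical order); mark gray on enter, black on exit:
i gray
  d gray
    b gray
      a gray
      a black
      b→i: i is gray → back edge
First back edge: b → i.

b→i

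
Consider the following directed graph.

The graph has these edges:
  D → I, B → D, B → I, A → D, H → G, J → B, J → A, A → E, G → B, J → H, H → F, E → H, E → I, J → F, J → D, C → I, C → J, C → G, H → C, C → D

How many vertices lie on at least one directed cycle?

5

A vertex is on a directed cycle iff it belongs to a strongly connected component of size ≥ 2 (or has a self-loop).
The vertices on cycles are {A, C, E, H, J} — 5 in total.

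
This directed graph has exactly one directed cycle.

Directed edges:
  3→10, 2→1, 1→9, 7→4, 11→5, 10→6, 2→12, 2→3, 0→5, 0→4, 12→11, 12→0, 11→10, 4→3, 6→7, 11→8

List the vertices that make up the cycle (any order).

3, 4, 6, 7, 10

DFS with gray/black marking from 10:
10 gray
  6 gray
    7 gray
      4 gray
        3 gray
          3→10: 10 is gray → back edge
Back edge closes the cycle 10 → 6 → 7 → 4 → 3 → 10; its vertices are {3, 4, 6, 7, 10}.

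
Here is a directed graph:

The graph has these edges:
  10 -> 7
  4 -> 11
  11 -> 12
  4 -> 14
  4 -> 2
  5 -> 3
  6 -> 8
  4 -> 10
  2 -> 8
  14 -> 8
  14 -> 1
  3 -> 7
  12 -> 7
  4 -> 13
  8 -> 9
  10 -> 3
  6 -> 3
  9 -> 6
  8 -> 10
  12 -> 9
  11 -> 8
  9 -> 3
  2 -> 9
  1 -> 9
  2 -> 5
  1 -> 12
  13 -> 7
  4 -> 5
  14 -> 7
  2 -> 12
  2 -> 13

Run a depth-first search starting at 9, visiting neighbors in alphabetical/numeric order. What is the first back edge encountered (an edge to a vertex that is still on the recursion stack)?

8→9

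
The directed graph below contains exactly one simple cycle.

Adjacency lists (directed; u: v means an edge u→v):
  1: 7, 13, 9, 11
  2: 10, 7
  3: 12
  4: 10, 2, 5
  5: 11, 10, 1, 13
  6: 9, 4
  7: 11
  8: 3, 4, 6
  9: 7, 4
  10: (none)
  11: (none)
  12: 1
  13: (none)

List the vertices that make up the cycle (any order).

1, 4, 5, 9

DFS with gray/black marking from 4:
4 gray
  10 gray
  10 black
  2 gray
    2→10: 10 black — skip
    7 gray
      11 gray
      11 black
    7 black
  2 black
  5 gray
    5→11: 11 black — skip
    5→10: 10 black — skip
    1 gray
      1→7: 7 black — skip
      13 gray
      13 black
      9 gray
        9→7: 7 black — skip
        9→4: 4 is gray → back edge
Back edge closes the cycle 4 → 5 → 1 → 9 → 4; its vertices are {1, 4, 5, 9}.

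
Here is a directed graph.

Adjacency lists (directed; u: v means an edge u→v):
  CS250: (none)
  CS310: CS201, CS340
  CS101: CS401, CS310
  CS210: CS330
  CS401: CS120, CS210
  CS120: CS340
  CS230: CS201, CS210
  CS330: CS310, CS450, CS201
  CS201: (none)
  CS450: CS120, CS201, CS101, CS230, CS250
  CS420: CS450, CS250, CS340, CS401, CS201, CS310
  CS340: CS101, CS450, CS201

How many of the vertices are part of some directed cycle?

9

A vertex is on a directed cycle iff it belongs to a strongly connected component of size ≥ 2 (or has a self-loop).
The vertices on cycles are {CS101, CS120, CS210, CS230, CS310, CS330, CS340, CS401, CS450} — 9 in total.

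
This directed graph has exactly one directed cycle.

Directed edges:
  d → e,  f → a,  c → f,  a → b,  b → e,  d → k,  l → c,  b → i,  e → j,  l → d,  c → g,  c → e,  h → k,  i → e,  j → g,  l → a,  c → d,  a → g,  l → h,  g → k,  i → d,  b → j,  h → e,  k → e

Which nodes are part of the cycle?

DFS with gray/black marking from g:
g gray
  k gray
    e gray
      j gray
        j→g: g is gray → back edge
Back edge closes the cycle g → k → e → j → g; its vertices are {e, g, j, k}.

e, g, j, k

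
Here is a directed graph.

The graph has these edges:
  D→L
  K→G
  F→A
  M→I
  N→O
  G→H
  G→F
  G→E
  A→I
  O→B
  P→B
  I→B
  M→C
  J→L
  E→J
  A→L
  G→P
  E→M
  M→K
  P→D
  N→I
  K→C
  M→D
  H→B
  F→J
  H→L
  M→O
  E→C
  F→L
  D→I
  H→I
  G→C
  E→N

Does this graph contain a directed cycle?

DFS with white/gray/black marking, starting from L:
L gray
L black
H gray
  H→L: L black — skip
  B gray
  B black
  I gray
    I→B: B black — skip
  I black
H black
C gray
C black
J gray
  J→L: L black — skip
J black
D gray
  D→L: L black — skip
  D→I: I black — skip
D black
E gray
  N gray
    O gray
      O→B: B black — skip
    O black
    N→I: I black — skip
  N black
  E→C: C black — skip
  M gray
    K gray
      G gray
        F gray
          A gray
            A→I: I black — skip
            A→L: L black — skip
          A black
          F→J: J black — skip
          F→L: L black — skip
        F black
        G→E: E is gray → back edge
Back edge found, so a cycle exists: E → M → K → G → E.

Yes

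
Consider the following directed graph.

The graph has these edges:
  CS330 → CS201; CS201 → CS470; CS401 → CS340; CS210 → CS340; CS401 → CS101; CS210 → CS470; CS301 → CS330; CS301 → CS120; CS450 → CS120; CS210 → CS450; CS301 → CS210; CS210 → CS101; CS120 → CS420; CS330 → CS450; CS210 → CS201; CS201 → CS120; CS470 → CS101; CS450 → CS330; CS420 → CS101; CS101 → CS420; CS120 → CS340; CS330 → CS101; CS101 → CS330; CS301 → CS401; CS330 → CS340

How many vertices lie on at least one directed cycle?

7

A vertex is on a directed cycle iff it belongs to a strongly connected component of size ≥ 2 (or has a self-loop).
The vertices on cycles are {CS101, CS120, CS201, CS330, CS420, CS450, CS470} — 7 in total.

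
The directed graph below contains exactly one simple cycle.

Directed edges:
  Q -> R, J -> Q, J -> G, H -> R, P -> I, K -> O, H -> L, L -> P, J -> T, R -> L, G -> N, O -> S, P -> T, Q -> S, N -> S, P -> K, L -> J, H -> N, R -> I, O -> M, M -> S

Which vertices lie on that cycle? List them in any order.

J, L, Q, R

DFS with gray/black marking from L:
L gray
  P gray
    T gray
    T black
    I gray
    I black
    K gray
      O gray
        M gray
          S gray
          S black
        M black
        O→S: S black — skip
      O black
    K black
  P black
  J gray
    G gray
      N gray
        N→S: S black — skip
      N black
    G black
    Q gray
      Q→S: S black — skip
      R gray
        R→L: L is gray → back edge
Back edge closes the cycle L → J → Q → R → L; its vertices are {J, L, Q, R}.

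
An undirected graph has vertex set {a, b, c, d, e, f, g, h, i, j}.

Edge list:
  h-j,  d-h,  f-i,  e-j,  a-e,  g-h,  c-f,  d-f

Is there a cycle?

DFS, tracking each vertex's parent; an edge to a visited non-parent vertex closes a cycle.
Start from b:
visit b (parent –)
visit a (parent –)
  visit e (parent a)
    visit j (parent e)
      j–e: parent, skip
      visit h (parent j)
        visit d (parent h)
          d–h: parent, skip
          visit f (parent d)
            visit c (parent f)
              c–f: parent, skip
            f–d: parent, skip
            visit i (parent f)
              i–f: parent, skip
        visit g (parent h)
          g–h: parent, skip
        h–j: parent, skip
    e–a: parent, skip
No non-parent visited neighbor found — the graph is a forest.

No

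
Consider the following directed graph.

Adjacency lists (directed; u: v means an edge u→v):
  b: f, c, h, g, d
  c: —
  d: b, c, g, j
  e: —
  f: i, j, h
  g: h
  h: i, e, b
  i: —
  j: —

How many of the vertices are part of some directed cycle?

5

A vertex is on a directed cycle iff it belongs to a strongly connected component of size ≥ 2 (or has a self-loop).
The vertices on cycles are {b, d, f, g, h} — 5 in total.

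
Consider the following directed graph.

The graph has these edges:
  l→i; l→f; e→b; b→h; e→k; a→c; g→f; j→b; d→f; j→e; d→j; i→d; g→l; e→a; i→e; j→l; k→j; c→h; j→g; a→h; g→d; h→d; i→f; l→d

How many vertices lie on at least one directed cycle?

A vertex is on a directed cycle iff it belongs to a strongly connected component of size ≥ 2 (or has a self-loop).
The vertices on cycles are {a, b, c, d, e, g, h, i, j, k, l} — 11 in total.

11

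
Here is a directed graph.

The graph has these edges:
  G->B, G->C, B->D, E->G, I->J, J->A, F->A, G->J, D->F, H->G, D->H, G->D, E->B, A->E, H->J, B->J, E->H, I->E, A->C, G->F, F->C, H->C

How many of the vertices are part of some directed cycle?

8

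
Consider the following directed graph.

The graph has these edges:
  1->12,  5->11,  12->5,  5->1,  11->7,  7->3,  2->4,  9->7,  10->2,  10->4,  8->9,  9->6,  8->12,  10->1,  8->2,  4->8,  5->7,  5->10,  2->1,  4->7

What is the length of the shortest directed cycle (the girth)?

For each vertex v, BFS finds the shortest path from v back to v.
The shortest such closed walk is 5 → 1 → 12 → 5, length 3.

3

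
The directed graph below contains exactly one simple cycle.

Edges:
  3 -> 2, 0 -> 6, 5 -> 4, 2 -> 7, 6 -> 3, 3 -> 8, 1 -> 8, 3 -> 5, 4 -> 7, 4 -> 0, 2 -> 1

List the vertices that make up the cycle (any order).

0, 3, 4, 5, 6

DFS with gray/black marking from 3:
3 gray
  2 gray
    7 gray
    7 black
    1 gray
      8 gray
      8 black
    1 black
  2 black
  5 gray
    4 gray
      4→7: 7 black — skip
      0 gray
        6 gray
          6→3: 3 is gray → back edge
Back edge closes the cycle 3 → 5 → 4 → 0 → 6 → 3; its vertices are {0, 3, 4, 5, 6}.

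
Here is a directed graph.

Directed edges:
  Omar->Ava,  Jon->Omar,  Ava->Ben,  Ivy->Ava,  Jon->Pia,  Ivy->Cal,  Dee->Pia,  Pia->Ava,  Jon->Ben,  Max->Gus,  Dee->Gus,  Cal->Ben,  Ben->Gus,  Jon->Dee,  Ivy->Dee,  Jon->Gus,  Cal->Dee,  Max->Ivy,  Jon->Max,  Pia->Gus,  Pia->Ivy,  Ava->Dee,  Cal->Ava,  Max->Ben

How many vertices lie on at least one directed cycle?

A vertex is on a directed cycle iff it belongs to a strongly connected component of size ≥ 2 (or has a self-loop).
The vertices on cycles are {Ava, Cal, Dee, Ivy, Pia} — 5 in total.

5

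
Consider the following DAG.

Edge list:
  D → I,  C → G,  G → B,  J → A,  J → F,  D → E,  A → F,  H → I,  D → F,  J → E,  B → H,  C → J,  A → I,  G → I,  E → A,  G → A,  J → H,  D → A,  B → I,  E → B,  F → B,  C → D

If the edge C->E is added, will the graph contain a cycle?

Adding C→E creates a cycle iff E can already reach C.
Explore from E: no path reaches C. The graph stays acyclic.

No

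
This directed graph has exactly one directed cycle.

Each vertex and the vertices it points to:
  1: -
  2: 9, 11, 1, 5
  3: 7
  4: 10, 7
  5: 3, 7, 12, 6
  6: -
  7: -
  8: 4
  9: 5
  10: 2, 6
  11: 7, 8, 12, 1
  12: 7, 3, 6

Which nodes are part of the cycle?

2, 4, 8, 10, 11

DFS with gray/black marking from 2:
2 gray
  9 gray
    5 gray
      3 gray
        7 gray
        7 black
      3 black
      5→7: 7 black — skip
      12 gray
        12→7: 7 black — skip
        12→3: 3 black — skip
        6 gray
        6 black
      12 black
      5→6: 6 black — skip
    5 black
  9 black
  11 gray
    11→7: 7 black — skip
    8 gray
      4 gray
        10 gray
          10→2: 2 is gray → back edge
Back edge closes the cycle 2 → 11 → 8 → 4 → 10 → 2; its vertices are {2, 4, 8, 10, 11}.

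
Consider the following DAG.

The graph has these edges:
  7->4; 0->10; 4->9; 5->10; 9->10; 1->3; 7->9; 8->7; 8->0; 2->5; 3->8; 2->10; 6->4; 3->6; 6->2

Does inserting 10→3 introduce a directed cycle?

Adding 10→3 creates a cycle iff 3 can already reach 10.
Path from 3: 3 → 6 → 2 → 10.
So 3 → … → 10 → 3 is a cycle.

Yes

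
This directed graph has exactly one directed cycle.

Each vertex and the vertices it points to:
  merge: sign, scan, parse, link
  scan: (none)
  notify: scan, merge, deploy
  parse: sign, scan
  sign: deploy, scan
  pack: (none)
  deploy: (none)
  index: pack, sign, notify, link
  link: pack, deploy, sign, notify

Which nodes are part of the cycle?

link, merge, notify

DFS with gray/black marking from notify:
notify gray
  scan gray
  scan black
  merge gray
    sign gray
      deploy gray
      deploy black
      sign→scan: scan black — skip
    sign black
    merge→scan: scan black — skip
    parse gray
      parse→sign: sign black — skip
      parse→scan: scan black — skip
    parse black
    link gray
      pack gray
      pack black
      link→deploy: deploy black — skip
      link→sign: sign black — skip
      link→notify: notify is gray → back edge
Back edge closes the cycle notify → merge → link → notify; its vertices are {link, merge, notify}.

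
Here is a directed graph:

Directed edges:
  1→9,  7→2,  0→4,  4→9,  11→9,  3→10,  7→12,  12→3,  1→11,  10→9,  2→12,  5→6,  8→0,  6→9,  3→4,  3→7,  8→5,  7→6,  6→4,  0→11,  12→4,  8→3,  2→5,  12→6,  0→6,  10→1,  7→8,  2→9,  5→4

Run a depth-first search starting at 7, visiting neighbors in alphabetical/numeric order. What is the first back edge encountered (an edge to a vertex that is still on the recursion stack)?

DFS from 7 (visiting neighbors in alphabetical/numeric order); mark gray on enter, black on exit:
7 gray
  2 gray
    5 gray
      4 gray
        9 gray
        9 black
      4 black
      6 gray
        6→4: 4 black — skip
        6→9: 9 black — skip
      6 black
    5 black
    2→9: 9 black — skip
    12 gray
      3 gray
        3→4: 4 black — skip
        3→7: 7 is gray → back edge
First back edge: 3 → 7.

3->7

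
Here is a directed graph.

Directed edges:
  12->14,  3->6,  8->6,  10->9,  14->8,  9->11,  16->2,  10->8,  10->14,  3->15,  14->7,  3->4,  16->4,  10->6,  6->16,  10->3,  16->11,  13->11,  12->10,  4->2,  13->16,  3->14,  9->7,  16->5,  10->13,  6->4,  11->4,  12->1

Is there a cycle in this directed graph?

No

DFS with white/gray/black marking, starting from 5:
5 gray
5 black
1 gray
1 black
2 gray
2 black
3 gray
  6 gray
    16 gray
      11 gray
        4 gray
          4→2: 2 black — skip
        4 black
      11 black
      16→5: 5 black — skip
      16→4: 4 black — skip
      16→2: 2 black — skip
    16 black
    6→4: 4 black — skip
  6 black
  3→4: 4 black — skip
  15 gray
  15 black
  14 gray
    8 gray
      8→6: 6 black — skip
    8 black
    7 gray
    7 black
  14 black
3 black
9 gray
  9→11: 11 black — skip
  9→7: 7 black — skip
9 black
10 gray
  10→8: 8 black — skip
  10→6: 6 black — skip
  13 gray
    13→11: 11 black — skip
    13→16: 16 black — skip
  13 black
  10→3: 3 black — skip
  10→9: 9 black — skip
  10→14: 14 black — skip
10 black
12 gray
  12→10: 10 black — skip
  12→1: 1 black — skip
  12→14: 14 black — skip
12 black
Every edge goes to a white or black vertex — no back edge, so the graph is acyclic.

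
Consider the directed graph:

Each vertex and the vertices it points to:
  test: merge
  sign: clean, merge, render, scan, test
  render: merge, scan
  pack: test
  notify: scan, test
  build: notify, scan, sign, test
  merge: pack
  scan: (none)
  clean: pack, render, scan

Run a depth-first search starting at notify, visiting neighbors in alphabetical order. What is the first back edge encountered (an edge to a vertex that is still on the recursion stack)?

pack→test

DFS from notify (visiting neighbors in alphabetical order); mark gray on enter, black on exit:
notify gray
  scan gray
  scan black
  test gray
    merge gray
      pack gray
        pack→test: test is gray → back edge
First back edge: pack → test.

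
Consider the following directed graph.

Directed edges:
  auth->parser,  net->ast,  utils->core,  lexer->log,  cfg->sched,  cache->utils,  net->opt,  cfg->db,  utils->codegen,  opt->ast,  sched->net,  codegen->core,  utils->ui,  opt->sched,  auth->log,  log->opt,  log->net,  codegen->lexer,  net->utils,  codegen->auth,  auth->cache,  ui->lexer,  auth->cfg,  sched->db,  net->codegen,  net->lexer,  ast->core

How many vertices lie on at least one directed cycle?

A vertex is on a directed cycle iff it belongs to a strongly connected component of size ≥ 2 (or has a self-loop).
The vertices on cycles are {ui, cfg, log, net, opt, auth, cache, lexer, sched, utils, codegen} — 11 in total.

11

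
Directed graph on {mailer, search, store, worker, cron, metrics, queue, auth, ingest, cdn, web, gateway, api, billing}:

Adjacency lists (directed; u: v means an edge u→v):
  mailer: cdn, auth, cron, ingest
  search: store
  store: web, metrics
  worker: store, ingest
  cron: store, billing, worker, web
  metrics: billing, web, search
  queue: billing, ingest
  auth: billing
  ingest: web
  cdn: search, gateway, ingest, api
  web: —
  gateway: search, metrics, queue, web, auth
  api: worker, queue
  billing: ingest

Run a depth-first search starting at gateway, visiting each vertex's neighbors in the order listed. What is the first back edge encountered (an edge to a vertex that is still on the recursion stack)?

DFS from gateway (visiting each vertex's neighbors in the order listed); mark gray on enter, black on exit:
gateway gray
  search gray
    store gray
      web gray
      web black
      metrics gray
        billing gray
          ingest gray
            ingest→web: web black — skip
          ingest black
        billing black
        metrics→web: web black — skip
        metrics→search: search is gray → back edge
First back edge: metrics → search.

metrics→search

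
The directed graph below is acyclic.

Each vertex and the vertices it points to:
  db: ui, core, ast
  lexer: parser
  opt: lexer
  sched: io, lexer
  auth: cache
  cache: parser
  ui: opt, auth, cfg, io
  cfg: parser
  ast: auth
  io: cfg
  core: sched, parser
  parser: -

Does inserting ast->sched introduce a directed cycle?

No

Adding ast→sched creates a cycle iff sched can already reach ast.
Explore from sched: no path reaches ast. The graph stays acyclic.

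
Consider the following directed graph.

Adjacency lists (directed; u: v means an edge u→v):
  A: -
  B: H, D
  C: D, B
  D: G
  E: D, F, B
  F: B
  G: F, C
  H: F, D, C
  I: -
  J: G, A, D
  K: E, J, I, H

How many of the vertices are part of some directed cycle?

6

A vertex is on a directed cycle iff it belongs to a strongly connected component of size ≥ 2 (or has a self-loop).
The vertices on cycles are {B, C, D, F, G, H} — 6 in total.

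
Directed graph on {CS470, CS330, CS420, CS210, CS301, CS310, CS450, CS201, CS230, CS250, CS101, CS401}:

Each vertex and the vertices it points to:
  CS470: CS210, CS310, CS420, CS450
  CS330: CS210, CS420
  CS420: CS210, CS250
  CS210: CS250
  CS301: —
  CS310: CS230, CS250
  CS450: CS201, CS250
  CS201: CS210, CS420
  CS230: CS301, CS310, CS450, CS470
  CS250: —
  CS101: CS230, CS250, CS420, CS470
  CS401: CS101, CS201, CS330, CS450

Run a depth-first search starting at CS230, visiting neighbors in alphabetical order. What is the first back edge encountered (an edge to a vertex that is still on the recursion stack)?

DFS from CS230 (visiting neighbors in alphabetical order); mark gray on enter, black on exit:
CS230 gray
  CS301 gray
  CS301 black
  CS310 gray
    CS310→CS230: CS230 is gray → back edge
First back edge: CS310 → CS230.

CS310→CS230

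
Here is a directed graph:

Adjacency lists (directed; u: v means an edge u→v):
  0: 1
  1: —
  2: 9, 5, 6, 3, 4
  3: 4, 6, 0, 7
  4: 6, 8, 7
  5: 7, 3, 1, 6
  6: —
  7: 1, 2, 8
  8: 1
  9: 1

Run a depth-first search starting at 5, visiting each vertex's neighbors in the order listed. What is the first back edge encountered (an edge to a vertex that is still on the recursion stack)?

2→5

DFS from 5 (visiting each vertex's neighbors in the order listed); mark gray on enter, black on exit:
5 gray
  7 gray
    1 gray
    1 black
    2 gray
      9 gray
        9→1: 1 black — skip
      9 black
      2→5: 5 is gray → back edge
First back edge: 2 → 5.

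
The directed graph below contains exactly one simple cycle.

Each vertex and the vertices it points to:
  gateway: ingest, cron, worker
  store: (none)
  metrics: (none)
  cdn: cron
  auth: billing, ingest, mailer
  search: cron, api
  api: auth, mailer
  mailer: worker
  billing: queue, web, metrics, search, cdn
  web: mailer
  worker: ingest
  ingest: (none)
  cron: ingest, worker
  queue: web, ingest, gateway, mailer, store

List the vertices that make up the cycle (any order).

DFS with gray/black marking from billing:
billing gray
  queue gray
    web gray
      mailer gray
        worker gray
          ingest gray
          ingest black
        worker black
      mailer black
    web black
    queue→ingest: ingest black — skip
    gateway gray
      gateway→ingest: ingest black — skip
      cron gray
        cron→ingest: ingest black — skip
        cron→worker: worker black — skip
      cron black
      gateway→worker: worker black — skip
    gateway black
    queue→mailer: mailer black — skip
    store gray
    store black
  queue black
  billing→web: web black — skip
  metrics gray
  metrics black
  search gray
    search→cron: cron black — skip
    api gray
      auth gray
        auth→billing: billing is gray → back edge
Back edge closes the cycle billing → search → api → auth → billing; its vertices are {api, auth, search, billing}.

api, auth, search, billing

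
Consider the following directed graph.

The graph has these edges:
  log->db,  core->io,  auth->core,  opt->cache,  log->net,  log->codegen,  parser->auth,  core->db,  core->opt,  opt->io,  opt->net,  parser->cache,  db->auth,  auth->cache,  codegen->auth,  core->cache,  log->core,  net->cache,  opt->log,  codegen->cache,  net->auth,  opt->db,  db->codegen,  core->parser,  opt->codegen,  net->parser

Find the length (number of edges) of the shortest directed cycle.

3

For each vertex v, BFS finds the shortest path from v back to v.
The shortest such closed walk is log → core → opt → log, length 3.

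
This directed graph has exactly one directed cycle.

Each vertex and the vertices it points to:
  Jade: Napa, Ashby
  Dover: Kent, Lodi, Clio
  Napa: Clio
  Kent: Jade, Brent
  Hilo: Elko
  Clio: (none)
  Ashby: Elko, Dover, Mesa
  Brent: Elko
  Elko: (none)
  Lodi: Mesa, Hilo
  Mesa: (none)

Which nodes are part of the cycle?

Jade, Kent, Ashby, Dover

DFS with gray/black marking from Jade:
Jade gray
  Napa gray
    Clio gray
    Clio black
  Napa black
  Ashby gray
    Elko gray
    Elko black
    Dover gray
      Kent gray
        Kent→Jade: Jade is gray → back edge
Back edge closes the cycle Jade → Ashby → Dover → Kent → Jade; its vertices are {Jade, Kent, Ashby, Dover}.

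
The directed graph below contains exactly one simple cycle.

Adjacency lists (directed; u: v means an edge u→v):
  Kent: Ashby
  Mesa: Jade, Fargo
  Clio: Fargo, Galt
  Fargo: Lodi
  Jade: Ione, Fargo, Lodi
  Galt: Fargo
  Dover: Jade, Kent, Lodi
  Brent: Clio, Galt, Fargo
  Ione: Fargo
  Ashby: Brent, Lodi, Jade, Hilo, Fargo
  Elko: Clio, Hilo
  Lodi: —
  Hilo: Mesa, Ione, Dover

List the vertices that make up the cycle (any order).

Hilo, Kent, Ashby, Dover

DFS with gray/black marking from Hilo:
Hilo gray
  Mesa gray
    Jade gray
      Ione gray
        Fargo gray
          Lodi gray
          Lodi black
        Fargo black
      Ione black
      Jade→Fargo: Fargo black — skip
      Jade→Lodi: Lodi black — skip
    Jade black
    Mesa→Fargo: Fargo black — skip
  Mesa black
  Hilo→Ione: Ione black — skip
  Dover gray
    Dover→Jade: Jade black — skip
    Kent gray
      Ashby gray
        Brent gray
          Clio gray
            Clio→Fargo: Fargo black — skip
            Galt gray
              Galt→Fargo: Fargo black — skip
            Galt black
          Clio black
          Brent→Galt: Galt black — skip
          Brent→Fargo: Fargo black — skip
        Brent black
        Ashby→Lodi: Lodi black — skip
        Ashby→Jade: Jade black — skip
        Ashby→Hilo: Hilo is gray → back edge
Back edge closes the cycle Hilo → Dover → Kent → Ashby → Hilo; its vertices are {Hilo, Kent, Ashby, Dover}.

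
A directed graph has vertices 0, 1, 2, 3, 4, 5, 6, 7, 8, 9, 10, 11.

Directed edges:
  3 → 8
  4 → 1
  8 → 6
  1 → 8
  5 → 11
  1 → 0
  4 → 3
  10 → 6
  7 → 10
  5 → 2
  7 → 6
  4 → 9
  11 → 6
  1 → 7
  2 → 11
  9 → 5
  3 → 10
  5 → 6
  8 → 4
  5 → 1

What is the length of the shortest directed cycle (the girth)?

3

For each vertex v, BFS finds the shortest path from v back to v.
The shortest such closed walk is 4 → 1 → 8 → 4, length 3.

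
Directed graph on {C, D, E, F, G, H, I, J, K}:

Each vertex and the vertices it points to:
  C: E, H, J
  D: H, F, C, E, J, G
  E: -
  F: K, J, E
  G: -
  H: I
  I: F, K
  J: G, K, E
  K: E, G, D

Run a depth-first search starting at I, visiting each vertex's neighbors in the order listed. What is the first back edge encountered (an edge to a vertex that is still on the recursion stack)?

H->I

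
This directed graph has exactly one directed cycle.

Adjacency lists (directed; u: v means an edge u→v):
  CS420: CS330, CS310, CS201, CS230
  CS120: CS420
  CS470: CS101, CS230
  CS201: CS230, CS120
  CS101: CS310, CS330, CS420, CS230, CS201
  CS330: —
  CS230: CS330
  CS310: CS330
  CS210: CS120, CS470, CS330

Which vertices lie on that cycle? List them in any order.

DFS with gray/black marking from CS120:
CS120 gray
  CS420 gray
    CS330 gray
    CS330 black
    CS310 gray
      CS310→CS330: CS330 black — skip
    CS310 black
    CS201 gray
      CS230 gray
        CS230→CS330: CS330 black — skip
      CS230 black
      CS201→CS120: CS120 is gray → back edge
Back edge closes the cycle CS120 → CS420 → CS201 → CS120; its vertices are {CS120, CS201, CS420}.

CS120, CS201, CS420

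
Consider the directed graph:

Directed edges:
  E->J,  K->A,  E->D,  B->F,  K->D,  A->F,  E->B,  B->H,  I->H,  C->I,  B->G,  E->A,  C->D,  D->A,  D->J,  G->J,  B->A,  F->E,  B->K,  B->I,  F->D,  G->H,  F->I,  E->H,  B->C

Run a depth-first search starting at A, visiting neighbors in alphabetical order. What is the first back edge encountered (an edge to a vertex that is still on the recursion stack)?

DFS from A (visiting neighbors in alphabetical order); mark gray on enter, black on exit:
A gray
  F gray
    D gray
      D→A: A is gray → back edge
First back edge: D → A.

D->A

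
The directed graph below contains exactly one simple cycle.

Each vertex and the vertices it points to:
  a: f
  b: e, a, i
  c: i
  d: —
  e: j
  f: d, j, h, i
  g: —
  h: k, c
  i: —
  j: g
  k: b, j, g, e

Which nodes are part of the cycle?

a, b, f, h, k

DFS with gray/black marking from f:
f gray
  d gray
  d black
  j gray
    g gray
    g black
  j black
  h gray
    k gray
      b gray
        e gray
          e→j: j black — skip
        e black
        a gray
          a→f: f is gray → back edge
Back edge closes the cycle f → h → k → b → a → f; its vertices are {a, b, f, h, k}.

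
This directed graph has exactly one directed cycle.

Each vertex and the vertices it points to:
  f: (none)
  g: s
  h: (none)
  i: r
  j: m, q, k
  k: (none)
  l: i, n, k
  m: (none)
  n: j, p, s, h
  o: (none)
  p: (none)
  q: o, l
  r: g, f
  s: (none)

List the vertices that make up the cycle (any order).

j, l, n, q

DFS with gray/black marking from n:
n gray
  j gray
    m gray
    m black
    q gray
      o gray
      o black
      l gray
        i gray
          r gray
            g gray
              s gray
              s black
            g black
            f gray
            f black
          r black
        i black
        l→n: n is gray → back edge
Back edge closes the cycle n → j → q → l → n; its vertices are {j, l, n, q}.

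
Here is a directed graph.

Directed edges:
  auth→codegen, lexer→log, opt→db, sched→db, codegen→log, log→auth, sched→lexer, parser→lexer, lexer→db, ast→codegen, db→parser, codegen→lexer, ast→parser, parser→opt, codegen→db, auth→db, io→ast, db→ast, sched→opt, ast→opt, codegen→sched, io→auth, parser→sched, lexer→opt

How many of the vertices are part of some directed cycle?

9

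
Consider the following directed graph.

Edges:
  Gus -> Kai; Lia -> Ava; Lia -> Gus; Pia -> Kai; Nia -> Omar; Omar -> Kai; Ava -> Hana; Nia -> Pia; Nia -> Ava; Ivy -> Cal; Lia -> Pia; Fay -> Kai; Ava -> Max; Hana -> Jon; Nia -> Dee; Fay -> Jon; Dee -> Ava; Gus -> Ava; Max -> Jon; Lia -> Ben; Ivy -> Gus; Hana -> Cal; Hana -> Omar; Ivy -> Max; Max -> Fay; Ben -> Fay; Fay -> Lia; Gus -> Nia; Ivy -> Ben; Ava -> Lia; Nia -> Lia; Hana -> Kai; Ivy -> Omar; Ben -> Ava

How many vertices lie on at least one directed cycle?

8

A vertex is on a directed cycle iff it belongs to a strongly connected component of size ≥ 2 (or has a self-loop).
The vertices on cycles are {Ava, Ben, Dee, Fay, Gus, Lia, Max, Nia} — 8 in total.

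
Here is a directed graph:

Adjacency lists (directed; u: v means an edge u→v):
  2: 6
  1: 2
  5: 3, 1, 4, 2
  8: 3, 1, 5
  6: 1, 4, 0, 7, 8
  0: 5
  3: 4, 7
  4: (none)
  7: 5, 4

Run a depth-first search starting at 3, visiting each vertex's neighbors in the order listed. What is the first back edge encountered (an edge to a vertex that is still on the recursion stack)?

DFS from 3 (visiting each vertex's neighbors in the order listed); mark gray on enter, black on exit:
3 gray
  4 gray
  4 black
  7 gray
    5 gray
      5→3: 3 is gray → back edge
First back edge: 5 → 3.

5->3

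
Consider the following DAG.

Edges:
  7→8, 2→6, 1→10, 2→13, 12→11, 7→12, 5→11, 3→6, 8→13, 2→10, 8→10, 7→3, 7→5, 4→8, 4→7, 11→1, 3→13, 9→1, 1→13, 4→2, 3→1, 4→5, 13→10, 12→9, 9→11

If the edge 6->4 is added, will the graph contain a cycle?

Yes

Adding 6→4 creates a cycle iff 4 can already reach 6.
Path from 4: 4 → 2 → 6.
So 4 → … → 6 → 4 is a cycle.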